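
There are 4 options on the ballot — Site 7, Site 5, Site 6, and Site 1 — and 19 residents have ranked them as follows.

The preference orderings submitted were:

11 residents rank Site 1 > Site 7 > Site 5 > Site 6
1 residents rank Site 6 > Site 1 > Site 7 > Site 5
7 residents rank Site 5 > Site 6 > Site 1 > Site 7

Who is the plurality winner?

Site 1

First-place vote totals:
  Site 7: 0
  Site 5: 7
  Site 6: 1
  Site 1: 11
Site 1 has the most first-place votes.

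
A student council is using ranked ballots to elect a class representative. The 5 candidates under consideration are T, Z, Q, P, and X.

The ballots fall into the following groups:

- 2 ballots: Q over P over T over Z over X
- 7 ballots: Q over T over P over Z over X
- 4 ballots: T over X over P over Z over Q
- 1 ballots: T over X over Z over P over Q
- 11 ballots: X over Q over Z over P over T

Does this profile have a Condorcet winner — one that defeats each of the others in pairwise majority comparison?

No

Head-to-head results (25 voters total):
T vs Z: T wins 14–11.
T vs Q: Q wins 20–5.
T vs P: P wins 13–12.
T vs X: T wins 14–11.
Z vs Q: Q wins 20–5.
Z vs P: P wins 13–12.
Z vs X: X wins 16–9.
Q vs P: Q wins 20–5.
Q vs X: X wins 16–9.
P vs X: X wins 16–9.
No candidate beats all others: T beats X beats Q beats T, a majority cycle.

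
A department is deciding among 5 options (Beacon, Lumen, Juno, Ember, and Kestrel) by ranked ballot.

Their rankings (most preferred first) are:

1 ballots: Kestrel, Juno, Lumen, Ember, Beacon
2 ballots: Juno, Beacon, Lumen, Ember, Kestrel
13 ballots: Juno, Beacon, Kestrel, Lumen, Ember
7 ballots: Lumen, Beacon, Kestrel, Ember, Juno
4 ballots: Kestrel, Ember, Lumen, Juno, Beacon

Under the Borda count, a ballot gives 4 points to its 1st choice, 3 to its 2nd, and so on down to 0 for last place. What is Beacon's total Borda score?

66

Borda scores:
  Beacon: 0 + 2·3 + 13·3 + 7·3 + 4·0 = 66
  Lumen: 2 + 2·2 + 13·1 + 7·4 + 4·2 = 55
  Juno: 3 + 2·4 + 13·4 + 7·0 + 4·1 = 67
  Ember: 1 + 2·1 + 13·0 + 7·1 + 4·3 = 22
  Kestrel: 4 + 2·0 + 13·2 + 7·2 + 4·4 = 60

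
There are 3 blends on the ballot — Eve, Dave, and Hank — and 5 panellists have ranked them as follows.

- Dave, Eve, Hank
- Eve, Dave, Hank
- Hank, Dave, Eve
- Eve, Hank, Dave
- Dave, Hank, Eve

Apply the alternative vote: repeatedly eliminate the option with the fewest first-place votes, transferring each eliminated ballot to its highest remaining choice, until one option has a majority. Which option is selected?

Dave

Round 1: Eve 2, Dave 2, Hank 1. Hank has the fewest and is eliminated.
Round 2: Dave 3, Eve 2. Dave has a majority.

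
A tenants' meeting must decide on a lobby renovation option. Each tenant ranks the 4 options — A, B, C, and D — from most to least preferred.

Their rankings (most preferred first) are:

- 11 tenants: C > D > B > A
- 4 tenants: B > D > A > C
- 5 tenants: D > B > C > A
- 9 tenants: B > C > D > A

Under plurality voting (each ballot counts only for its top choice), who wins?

First-place vote totals:
  A: 0
  B: 13
  C: 11
  D: 5
B has the most first-place votes.

B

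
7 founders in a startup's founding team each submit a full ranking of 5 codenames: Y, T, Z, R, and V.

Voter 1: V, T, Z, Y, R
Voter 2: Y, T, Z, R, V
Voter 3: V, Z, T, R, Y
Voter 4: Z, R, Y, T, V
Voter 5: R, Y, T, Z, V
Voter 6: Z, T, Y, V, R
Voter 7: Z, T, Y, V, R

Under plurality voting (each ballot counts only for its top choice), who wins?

First-place vote totals:
  Y: 1
  T: 0
  Z: 3
  R: 1
  V: 2
Z has the most first-place votes.

Z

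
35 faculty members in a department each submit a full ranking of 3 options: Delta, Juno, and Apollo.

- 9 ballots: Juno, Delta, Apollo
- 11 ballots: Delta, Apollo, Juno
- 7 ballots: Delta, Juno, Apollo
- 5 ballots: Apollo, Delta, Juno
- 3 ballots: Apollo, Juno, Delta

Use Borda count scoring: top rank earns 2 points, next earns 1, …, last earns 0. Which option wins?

Delta

Borda scores:
  Delta: 9·1 + 11·2 + 7·2 + 5·1 + 3·0 = 50
  Juno: 9·2 + 11·0 + 7·1 + 5·0 + 3·1 = 28
  Apollo: 9·0 + 11·1 + 7·0 + 5·2 + 3·2 = 27
Delta has the highest total.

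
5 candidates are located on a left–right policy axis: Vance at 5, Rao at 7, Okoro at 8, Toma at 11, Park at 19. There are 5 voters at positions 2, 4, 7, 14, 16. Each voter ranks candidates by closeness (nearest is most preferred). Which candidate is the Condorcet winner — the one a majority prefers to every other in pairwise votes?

Rao

With single-peaked preferences on a line, the Condorcet winner is the candidate closest to the median voter.
The median voter (position 7) is closest to Rao at 7.
Check: Rao vs Vance — voters closer to Rao: 3 of 5.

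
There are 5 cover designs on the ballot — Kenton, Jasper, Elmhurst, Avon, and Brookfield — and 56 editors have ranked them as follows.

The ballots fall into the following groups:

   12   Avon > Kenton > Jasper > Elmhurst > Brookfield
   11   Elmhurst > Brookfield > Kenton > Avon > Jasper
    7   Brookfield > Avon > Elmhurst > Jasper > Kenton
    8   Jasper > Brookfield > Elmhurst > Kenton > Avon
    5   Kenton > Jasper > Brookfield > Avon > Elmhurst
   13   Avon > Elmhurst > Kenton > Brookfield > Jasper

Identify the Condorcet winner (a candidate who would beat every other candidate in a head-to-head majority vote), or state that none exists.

Head-to-head results (56 voters total):
Kenton vs Jasper: Kenton wins 41–15.
Kenton vs Elmhurst: Elmhurst wins 39–17.
Kenton vs Avon: Avon wins 32–24.
Kenton vs Brookfield: Kenton wins 30–26.
Jasper vs Elmhurst: Elmhurst wins 31–25.
Jasper vs Avon: Avon wins 43–13.
Jasper vs Brookfield: Brookfield wins 31–25.
Elmhurst vs Avon: Avon wins 37–19.
Elmhurst vs Brookfield: Elmhurst wins 36–20.
Avon vs Brookfield: Brookfield wins 31–25.
No candidate beats all others: Kenton beats Brookfield beats Avon beats Kenton, a majority cycle.

There is no Condorcet winner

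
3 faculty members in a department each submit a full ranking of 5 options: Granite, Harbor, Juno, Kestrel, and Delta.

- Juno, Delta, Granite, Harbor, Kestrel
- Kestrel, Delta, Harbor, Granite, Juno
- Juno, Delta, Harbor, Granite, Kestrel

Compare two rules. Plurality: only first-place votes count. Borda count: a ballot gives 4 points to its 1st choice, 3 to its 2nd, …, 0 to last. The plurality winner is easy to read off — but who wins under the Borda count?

Delta

Plurality first-place counts: Granite 0, Harbor 0, Juno 2, Kestrel 1, Delta 0 → Juno.
Borda totals: Granite 4, Harbor 5, Juno 8, Kestrel 4, Delta 9 → Delta.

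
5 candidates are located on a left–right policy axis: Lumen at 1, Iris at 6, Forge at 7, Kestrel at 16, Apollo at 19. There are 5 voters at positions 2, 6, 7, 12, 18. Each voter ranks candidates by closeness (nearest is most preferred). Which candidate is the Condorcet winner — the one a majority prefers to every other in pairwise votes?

With single-peaked preferences on a line, the Condorcet winner is the candidate closest to the median voter.
The median voter (position 7) is closest to Forge at 7.
Check: Forge vs Apollo — voters closer to Forge: 4 of 5.

Forge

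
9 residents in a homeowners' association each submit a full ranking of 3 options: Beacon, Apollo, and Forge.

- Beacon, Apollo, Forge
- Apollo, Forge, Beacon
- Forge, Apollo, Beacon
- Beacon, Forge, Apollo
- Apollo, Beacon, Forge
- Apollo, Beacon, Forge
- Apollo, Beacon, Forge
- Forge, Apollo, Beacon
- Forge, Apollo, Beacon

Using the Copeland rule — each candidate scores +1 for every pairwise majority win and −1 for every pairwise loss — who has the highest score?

Apollo

Pairwise results:
  Beacon vs Apollo: Apollo wins 7–2.
  Beacon vs Forge: Beacon wins 5–4.
  Apollo vs Forge: Apollo wins 5–4.
Copeland scores (wins − losses):
  Beacon: 1 − 1 = 0
  Apollo: 2 − 0 = 2
  Forge: 0 − 2 = -2
Apollo has the best Copeland score.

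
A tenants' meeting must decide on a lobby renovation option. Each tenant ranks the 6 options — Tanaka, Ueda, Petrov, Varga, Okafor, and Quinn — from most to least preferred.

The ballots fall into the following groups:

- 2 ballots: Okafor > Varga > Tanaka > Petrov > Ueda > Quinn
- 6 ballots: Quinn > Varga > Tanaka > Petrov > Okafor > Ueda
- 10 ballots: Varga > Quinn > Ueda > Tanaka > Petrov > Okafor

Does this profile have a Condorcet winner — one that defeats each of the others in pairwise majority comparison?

Head-to-head results (18 voters total):
Tanaka vs Ueda: Ueda wins 10–8.
Tanaka vs Petrov: Tanaka wins 18–0.
Tanaka vs Varga: Varga wins 18–0.
Tanaka vs Okafor: Tanaka wins 16–2.
Tanaka vs Quinn: Quinn wins 16–2.
Ueda vs Petrov: Ueda wins 10–8.
Ueda vs Varga: Varga wins 18–0.
Ueda vs Okafor: Ueda wins 10–8.
Ueda vs Quinn: Quinn wins 16–2.
Petrov vs Varga: Varga wins 18–0.
Petrov vs Okafor: Petrov wins 16–2.
Petrov vs Quinn: Quinn wins 16–2.
Varga vs Okafor: Varga wins 16–2.
Varga vs Quinn: Varga wins 12–6.
Okafor vs Quinn: Quinn wins 16–2.
Varga beats each rival — Tanaka (18–0), Ueda (18–0), Petrov (18–0), Okafor (16–2), Quinn (12–6) — so Varga is the Condorcet winner.

Yes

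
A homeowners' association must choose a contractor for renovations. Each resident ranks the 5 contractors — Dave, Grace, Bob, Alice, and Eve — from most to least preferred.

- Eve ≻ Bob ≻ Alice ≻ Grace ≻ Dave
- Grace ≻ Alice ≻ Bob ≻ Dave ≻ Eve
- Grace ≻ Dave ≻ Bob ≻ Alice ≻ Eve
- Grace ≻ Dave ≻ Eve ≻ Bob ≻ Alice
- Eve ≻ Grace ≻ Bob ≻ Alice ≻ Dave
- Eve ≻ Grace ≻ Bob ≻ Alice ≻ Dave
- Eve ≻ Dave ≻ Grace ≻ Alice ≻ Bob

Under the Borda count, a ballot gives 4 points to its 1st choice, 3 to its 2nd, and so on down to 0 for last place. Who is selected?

Grace

Borda scores:
  Dave: 0 + 1 + 3 + 3 + 0 + 0 + 3 = 10
  Grace: 1 + 4 + 4 + 4 + 3 + 3 + 2 = 21
  Bob: 3 + 2 + 2 + 1 + 2 + 2 + 0 = 12
  Alice: 2 + 3 + 1 + 0 + 1 + 1 + 1 = 9
  Eve: 4 + 0 + 0 + 2 + 4 + 4 + 4 = 18
Grace has the highest total.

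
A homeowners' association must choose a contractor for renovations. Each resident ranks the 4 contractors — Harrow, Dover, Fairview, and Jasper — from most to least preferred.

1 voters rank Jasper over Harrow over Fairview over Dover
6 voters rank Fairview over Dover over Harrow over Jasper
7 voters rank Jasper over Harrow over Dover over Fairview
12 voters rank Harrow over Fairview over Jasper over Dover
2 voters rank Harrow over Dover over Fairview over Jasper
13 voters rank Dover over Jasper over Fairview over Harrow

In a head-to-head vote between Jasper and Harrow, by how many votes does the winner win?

1

Ballots ranking Jasper above Harrow: 1+7+13 = 21.
Ballots ranking Harrow above Jasper: 6+12+2 = 20.
Jasper wins 21–20, a margin of 1.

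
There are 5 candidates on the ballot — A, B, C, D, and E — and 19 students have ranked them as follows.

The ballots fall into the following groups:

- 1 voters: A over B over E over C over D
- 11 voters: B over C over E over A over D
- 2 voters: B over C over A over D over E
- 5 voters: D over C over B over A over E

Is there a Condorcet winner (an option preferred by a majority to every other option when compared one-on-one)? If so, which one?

B

Head-to-head results (19 voters total):
A vs B: B wins 18–1.
A vs C: C wins 18–1.
A vs D: A wins 14–5.
A vs E: E wins 11–8.
B vs C: B wins 14–5.
B vs D: B wins 14–5.
B vs E: B wins 19–0.
C vs D: C wins 14–5.
C vs E: C wins 18–1.
D vs E: E wins 12–7.
B beats each rival — A (18–1), C (14–5), D (14–5), E (19–0) — so B is the Condorcet winner.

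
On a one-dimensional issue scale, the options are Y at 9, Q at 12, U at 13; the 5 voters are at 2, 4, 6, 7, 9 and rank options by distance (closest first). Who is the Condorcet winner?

Y

With single-peaked preferences on a line, the Condorcet winner is the candidate closest to the median voter.
The median voter (position 6) is closest to Y at 9.
Check: Y vs Q — voters closer to Y: 5 of 5.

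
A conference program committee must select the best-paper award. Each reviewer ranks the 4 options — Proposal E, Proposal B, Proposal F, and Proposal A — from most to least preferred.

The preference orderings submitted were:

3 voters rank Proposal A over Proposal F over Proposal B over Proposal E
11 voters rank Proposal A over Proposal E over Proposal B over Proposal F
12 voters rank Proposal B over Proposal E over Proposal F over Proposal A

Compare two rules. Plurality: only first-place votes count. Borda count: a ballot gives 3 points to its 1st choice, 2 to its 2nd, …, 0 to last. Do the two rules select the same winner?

Plurality first-place counts: Proposal E 0, Proposal B 12, Proposal F 0, Proposal A 14 → Proposal A.
Borda totals: Proposal E 46, Proposal B 50, Proposal F 18, Proposal A 42 → Proposal B.
The two rules disagree: plurality picks Proposal A, Borda picks Proposal B.

No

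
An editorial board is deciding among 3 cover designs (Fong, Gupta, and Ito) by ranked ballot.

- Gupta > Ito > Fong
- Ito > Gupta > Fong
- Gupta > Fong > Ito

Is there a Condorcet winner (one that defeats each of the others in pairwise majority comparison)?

Head-to-head results (3 voters total):
Fong vs Gupta: Gupta wins 3–0.
Fong vs Ito: Ito wins 2–1.
Gupta vs Ito: Gupta wins 2–1.
Gupta beats each rival — Fong (3–0), Ito (2–1) — so Gupta is the Condorcet winner.

Yes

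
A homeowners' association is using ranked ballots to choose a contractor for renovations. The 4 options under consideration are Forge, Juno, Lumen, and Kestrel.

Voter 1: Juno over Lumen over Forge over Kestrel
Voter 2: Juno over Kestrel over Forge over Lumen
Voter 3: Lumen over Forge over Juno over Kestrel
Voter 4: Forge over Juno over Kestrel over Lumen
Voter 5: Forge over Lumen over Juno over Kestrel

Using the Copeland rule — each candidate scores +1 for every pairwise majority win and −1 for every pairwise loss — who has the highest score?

Pairwise results:
  Forge vs Juno: Forge wins 3–2.
  Forge vs Lumen: Forge wins 3–2.
  Forge vs Kestrel: Forge wins 4–1.
  Juno vs Lumen: Juno wins 3–2.
  Juno vs Kestrel: Juno wins 5–0.
  Lumen vs Kestrel: Lumen wins 3–2.
Copeland scores (wins − losses):
  Forge: 3 − 0 = 3
  Juno: 2 − 1 = 1
  Lumen: 1 − 2 = -1
  Kestrel: 0 − 3 = -3
Forge has the best Copeland score.

Forge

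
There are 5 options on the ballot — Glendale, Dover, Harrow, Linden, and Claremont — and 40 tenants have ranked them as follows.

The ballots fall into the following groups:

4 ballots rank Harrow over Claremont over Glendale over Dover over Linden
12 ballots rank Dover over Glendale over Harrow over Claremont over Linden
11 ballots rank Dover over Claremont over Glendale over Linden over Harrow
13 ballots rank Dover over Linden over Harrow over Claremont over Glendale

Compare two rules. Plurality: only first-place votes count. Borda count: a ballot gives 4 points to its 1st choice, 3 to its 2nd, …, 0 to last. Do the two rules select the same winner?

Plurality first-place counts: Glendale 0, Dover 36, Harrow 4, Linden 0, Claremont 0 → Dover.
Borda totals: Glendale 66, Dover 148, Harrow 66, Linden 50, Claremont 70 → Dover.
The two rules agree on Dover.

Yes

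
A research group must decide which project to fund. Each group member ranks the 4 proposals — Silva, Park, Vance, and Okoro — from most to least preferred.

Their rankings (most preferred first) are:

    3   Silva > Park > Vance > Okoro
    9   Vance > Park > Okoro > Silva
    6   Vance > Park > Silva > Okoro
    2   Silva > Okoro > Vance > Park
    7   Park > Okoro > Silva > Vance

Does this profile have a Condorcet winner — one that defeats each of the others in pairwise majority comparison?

Head-to-head results (27 voters total):
Silva vs Park: Park wins 22–5.
Silva vs Vance: Vance wins 15–12.
Silva vs Okoro: Okoro wins 16–11.
Park vs Vance: Vance wins 17–10.
Park vs Okoro: Park wins 25–2.
Vance vs Okoro: Vance wins 18–9.
Vance beats each rival — Silva (15–12), Park (17–10), Okoro (18–9) — so Vance is the Condorcet winner.

Yes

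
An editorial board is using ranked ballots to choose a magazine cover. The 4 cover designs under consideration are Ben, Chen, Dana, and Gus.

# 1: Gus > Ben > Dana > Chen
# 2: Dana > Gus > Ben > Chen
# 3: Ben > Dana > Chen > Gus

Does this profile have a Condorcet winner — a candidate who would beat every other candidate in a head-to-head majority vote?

Head-to-head results (3 voters total):
Ben vs Chen: Ben wins 3–0.
Ben vs Dana: Ben wins 2–1.
Ben vs Gus: Gus wins 2–1.
Chen vs Dana: Dana wins 3–0.
Chen vs Gus: Gus wins 2–1.
Dana vs Gus: Dana wins 2–1.
No candidate beats all others: Ben beats Dana beats Gus beats Ben, a majority cycle.

No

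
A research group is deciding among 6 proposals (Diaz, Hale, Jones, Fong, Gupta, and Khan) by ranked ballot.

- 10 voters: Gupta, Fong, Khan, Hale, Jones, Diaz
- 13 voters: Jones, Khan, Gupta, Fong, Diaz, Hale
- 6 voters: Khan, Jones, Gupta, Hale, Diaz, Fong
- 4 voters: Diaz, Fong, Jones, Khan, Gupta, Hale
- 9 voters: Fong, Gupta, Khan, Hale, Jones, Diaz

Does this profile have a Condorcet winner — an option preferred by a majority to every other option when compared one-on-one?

No

Head-to-head results (42 voters total):
Diaz vs Hale: Hale wins 25–17.
Diaz vs Jones: Jones wins 38–4.
Diaz vs Fong: Fong wins 32–10.
Diaz vs Gupta: Gupta wins 38–4.
Diaz vs Khan: Khan wins 38–4.
Hale vs Jones: Jones wins 23–19.
Hale vs Fong: Fong wins 36–6.
Hale vs Gupta: Gupta wins 42–0.
Hale vs Khan: Khan wins 42–0.
Jones vs Fong: Fong wins 23–19.
Jones vs Gupta: Jones wins 23–19.
Jones vs Khan: Khan wins 25–17.
Fong vs Gupta: Gupta wins 29–13.
Fong vs Khan: Fong wins 23–19.
Gupta vs Khan: Khan wins 23–19.
No candidate beats all others: Jones beats Gupta beats Fong beats Jones, a majority cycle.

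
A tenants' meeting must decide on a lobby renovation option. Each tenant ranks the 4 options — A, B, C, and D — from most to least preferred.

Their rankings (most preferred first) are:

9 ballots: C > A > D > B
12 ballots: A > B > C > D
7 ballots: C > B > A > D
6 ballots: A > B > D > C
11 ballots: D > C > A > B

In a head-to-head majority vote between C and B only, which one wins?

Ballots ranking C above B: 9+7+11 = 27.
Ballots ranking B above C: 12+6 = 18.
C wins the head-to-head, 27–18.

C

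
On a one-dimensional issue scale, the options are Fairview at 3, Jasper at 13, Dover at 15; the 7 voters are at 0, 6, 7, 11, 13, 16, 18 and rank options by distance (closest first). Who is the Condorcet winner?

With single-peaked preferences on a line, the Condorcet winner is the candidate closest to the median voter.
The median voter (position 11) is closest to Jasper at 13.
Check: Jasper vs Dover — voters closer to Jasper: 5 of 7.

Jasper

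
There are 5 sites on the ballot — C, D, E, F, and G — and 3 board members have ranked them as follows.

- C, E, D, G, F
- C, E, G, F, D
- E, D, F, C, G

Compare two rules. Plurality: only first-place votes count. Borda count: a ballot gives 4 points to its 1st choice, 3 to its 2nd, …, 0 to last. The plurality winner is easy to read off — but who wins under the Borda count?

Plurality first-place counts: C 2, D 0, E 1, F 0, G 0 → C.
Borda totals: C 9, D 5, E 10, F 3, G 3 → E.

E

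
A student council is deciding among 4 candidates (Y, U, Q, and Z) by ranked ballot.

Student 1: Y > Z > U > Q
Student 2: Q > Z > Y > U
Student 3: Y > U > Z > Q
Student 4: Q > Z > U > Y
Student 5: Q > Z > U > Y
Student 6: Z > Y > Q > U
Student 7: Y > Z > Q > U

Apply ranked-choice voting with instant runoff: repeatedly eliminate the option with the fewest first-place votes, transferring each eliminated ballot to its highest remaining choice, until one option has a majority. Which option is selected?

Y

Round 1: Y 3, Q 3, Z 1, U 0. U has the fewest and is eliminated.
Round 2: Y 3, Q 3, Z 1. Z has the fewest and is eliminated.
Round 3: Y 4, Q 3. Y has a majority.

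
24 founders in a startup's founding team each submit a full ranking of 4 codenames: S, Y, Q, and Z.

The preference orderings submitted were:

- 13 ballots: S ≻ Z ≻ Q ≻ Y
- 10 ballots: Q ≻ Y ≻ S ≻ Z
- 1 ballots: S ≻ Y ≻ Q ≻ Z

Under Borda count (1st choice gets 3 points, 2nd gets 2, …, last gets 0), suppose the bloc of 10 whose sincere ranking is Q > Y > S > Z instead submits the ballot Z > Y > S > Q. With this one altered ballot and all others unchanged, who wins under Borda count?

Z

Borda totals with the altered ballot: S 52, Y 22, Q 14, Z 56.
The switch changes the winner from S to Z.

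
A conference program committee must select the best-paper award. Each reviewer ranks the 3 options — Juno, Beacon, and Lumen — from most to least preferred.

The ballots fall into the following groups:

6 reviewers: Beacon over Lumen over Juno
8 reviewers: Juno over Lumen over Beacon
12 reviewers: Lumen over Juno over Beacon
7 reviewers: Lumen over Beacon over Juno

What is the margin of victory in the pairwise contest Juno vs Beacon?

7

Ballots ranking Juno above Beacon: 8+12 = 20.
Ballots ranking Beacon above Juno: 6+7 = 13.
Juno wins 20–13, a margin of 7.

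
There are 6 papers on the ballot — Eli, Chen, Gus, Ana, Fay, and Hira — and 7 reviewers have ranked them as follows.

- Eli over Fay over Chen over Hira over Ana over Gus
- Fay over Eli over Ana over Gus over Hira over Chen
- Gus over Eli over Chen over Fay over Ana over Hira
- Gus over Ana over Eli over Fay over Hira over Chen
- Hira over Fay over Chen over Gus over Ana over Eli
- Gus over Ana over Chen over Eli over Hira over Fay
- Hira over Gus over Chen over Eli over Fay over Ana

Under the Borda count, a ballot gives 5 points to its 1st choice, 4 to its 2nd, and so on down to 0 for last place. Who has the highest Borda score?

Gus

Borda scores:
  Eli: 5 + 4 + 4 + 3 + 0 + 2 + 2 = 20
  Chen: 3 + 0 + 3 + 0 + 3 + 3 + 3 = 15
  Gus: 0 + 2 + 5 + 5 + 2 + 5 + 4 = 23
  Ana: 1 + 3 + 1 + 4 + 1 + 4 + 0 = 14
  Fay: 4 + 5 + 2 + 2 + 4 + 0 + 1 = 18
  Hira: 2 + 1 + 0 + 1 + 5 + 1 + 5 = 15
Gus has the highest total.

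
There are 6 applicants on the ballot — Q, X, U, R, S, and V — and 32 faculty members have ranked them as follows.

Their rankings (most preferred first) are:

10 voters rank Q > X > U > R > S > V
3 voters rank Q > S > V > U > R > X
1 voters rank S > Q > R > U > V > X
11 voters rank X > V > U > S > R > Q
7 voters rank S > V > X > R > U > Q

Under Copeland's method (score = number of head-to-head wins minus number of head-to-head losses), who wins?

Pairwise results:
  Q vs X: X wins 18–14.
  Q vs U: U wins 18–14.
  Q vs R: R wins 18–14.
  Q vs S: S wins 19–13.
  Q vs V: V wins 18–14.
  X vs U: X wins 28–4.
  X vs R: X wins 28–4.
  X vs S: X wins 21–11.
  X vs V: X wins 21–11.
  U vs R: U wins 24–8.
  U vs S: U wins 21–11.
  U vs V: V wins 21–11.
  R vs S: S wins 22–10.
  R vs V: V wins 21–11.
  S vs V: S wins 21–11.
Copeland scores (wins − losses):
  Q: 0 − 5 = -5
  X: 5 − 0 = 5
  U: 3 − 2 = 1
  R: 1 − 4 = -3
  S: 3 − 2 = 1
  V: 3 − 2 = 1
X has the best Copeland score.

X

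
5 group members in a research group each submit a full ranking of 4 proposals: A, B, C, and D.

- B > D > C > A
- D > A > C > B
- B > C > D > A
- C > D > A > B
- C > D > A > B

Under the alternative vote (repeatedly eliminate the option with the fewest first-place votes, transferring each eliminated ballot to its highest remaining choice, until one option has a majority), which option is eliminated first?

A

Round 1: B 2, C 2, D 1, A 0. A has the fewest and is eliminated.
Round 2: B 2, C 2, D 1. D has the fewest and is eliminated.
Round 3: C 3, B 2. C has a majority.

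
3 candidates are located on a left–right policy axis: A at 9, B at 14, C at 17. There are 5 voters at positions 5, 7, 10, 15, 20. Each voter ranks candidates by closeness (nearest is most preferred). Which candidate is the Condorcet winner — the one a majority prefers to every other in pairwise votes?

A

With single-peaked preferences on a line, the Condorcet winner is the candidate closest to the median voter.
The median voter (position 10) is closest to A at 9.
Check: A vs C — voters closer to A: 3 of 5.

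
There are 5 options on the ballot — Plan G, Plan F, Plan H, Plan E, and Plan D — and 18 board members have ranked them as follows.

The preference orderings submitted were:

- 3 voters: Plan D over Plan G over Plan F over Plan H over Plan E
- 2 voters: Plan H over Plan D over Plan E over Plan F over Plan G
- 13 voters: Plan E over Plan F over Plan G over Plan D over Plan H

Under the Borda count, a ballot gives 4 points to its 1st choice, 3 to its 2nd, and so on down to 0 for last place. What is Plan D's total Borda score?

31

Borda scores:
  Plan G: 3·3 + 2·0 + 13·2 = 35
  Plan F: 3·2 + 2·1 + 13·3 = 47
  Plan H: 3·1 + 2·4 + 13·0 = 11
  Plan E: 3·0 + 2·2 + 13·4 = 56
  Plan D: 3·4 + 2·3 + 13·1 = 31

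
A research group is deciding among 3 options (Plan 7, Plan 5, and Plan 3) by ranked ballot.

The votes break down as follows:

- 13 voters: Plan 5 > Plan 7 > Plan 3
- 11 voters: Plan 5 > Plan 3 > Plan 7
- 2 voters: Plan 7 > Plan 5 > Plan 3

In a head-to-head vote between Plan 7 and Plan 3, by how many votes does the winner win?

Ballots ranking Plan 7 above Plan 3: 13+2 = 15.
Ballots ranking Plan 3 above Plan 7: 11.
Plan 7 wins 15–11, a margin of 4.

4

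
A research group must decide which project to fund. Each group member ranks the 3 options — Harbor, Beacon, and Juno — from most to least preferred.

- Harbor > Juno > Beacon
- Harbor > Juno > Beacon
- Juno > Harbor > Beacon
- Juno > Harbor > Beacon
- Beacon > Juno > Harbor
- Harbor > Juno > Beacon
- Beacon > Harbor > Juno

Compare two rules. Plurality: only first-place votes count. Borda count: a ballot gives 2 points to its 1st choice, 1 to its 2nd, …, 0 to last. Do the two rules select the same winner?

Plurality first-place counts: Harbor 3, Beacon 2, Juno 2 → Harbor.
Borda totals: Harbor 9, Beacon 4, Juno 8 → Harbor.
The two rules agree on Harbor.

Yes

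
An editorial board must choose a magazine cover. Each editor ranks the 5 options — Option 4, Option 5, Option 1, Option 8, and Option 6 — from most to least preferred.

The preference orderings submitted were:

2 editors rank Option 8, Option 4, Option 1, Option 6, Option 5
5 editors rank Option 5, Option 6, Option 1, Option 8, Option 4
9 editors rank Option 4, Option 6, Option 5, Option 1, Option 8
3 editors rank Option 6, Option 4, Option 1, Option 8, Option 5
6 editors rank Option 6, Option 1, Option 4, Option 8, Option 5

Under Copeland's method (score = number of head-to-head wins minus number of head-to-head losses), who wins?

Pairwise results:
  Option 4 vs Option 5: Option 4 wins 20–5.
  Option 4 vs Option 1: Option 4 wins 14–11.
  Option 4 vs Option 8: Option 4 wins 18–7.
  Option 4 vs Option 6: Option 6 wins 14–11.
  Option 5 vs Option 1: Option 5 wins 14–11.
  Option 5 vs Option 8: Option 5 wins 14–11.
  Option 5 vs Option 6: Option 6 wins 20–5.
  Option 1 vs Option 8: Option 1 wins 23–2.
  Option 1 vs Option 6: Option 6 wins 23–2.
  Option 8 vs Option 6: Option 6 wins 23–2.
Copeland scores (wins − losses):
  Option 4: 3 − 1 = 2
  Option 5: 2 − 2 = 0
  Option 1: 1 − 3 = -2
  Option 8: 0 − 4 = -4
  Option 6: 4 − 0 = 4
Option 6 has the best Copeland score.

Option 6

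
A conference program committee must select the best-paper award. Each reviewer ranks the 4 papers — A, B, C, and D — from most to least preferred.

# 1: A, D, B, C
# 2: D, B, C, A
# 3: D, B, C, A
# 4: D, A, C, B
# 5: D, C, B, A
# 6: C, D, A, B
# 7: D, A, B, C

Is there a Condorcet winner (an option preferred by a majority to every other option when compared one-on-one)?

Head-to-head results (7 voters total):
A vs B: A wins 4–3.
A vs C: C wins 4–3.
A vs D: D wins 6–1.
B vs C: B wins 4–3.
B vs D: D wins 7–0.
C vs D: D wins 6–1.
D beats each rival — A (6–1), B (7–0), C (6–1) — so D is the Condorcet winner.

Yes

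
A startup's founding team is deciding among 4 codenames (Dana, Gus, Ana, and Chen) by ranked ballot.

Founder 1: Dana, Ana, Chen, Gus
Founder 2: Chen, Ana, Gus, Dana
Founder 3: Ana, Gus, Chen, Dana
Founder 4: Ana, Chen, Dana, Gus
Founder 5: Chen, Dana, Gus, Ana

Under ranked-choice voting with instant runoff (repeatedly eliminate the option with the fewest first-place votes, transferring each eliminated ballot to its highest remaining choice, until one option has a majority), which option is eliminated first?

Gus

Round 1: Ana 2, Chen 2, Dana 1, Gus 0. Gus has the fewest and is eliminated.
Round 2: Ana 2, Chen 2, Dana 1. Dana has the fewest and is eliminated.
Round 3: Ana 3, Chen 2. Ana has a majority.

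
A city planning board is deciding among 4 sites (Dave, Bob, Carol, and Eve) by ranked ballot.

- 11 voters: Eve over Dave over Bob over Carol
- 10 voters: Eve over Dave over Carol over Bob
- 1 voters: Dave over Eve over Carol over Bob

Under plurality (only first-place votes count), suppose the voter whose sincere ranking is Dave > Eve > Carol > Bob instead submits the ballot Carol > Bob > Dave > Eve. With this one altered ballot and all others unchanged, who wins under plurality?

First-place totals with the altered ballot: Dave 0, Bob 0, Carol 1, Eve 21.
The winner is unchanged: still Eve.

Eve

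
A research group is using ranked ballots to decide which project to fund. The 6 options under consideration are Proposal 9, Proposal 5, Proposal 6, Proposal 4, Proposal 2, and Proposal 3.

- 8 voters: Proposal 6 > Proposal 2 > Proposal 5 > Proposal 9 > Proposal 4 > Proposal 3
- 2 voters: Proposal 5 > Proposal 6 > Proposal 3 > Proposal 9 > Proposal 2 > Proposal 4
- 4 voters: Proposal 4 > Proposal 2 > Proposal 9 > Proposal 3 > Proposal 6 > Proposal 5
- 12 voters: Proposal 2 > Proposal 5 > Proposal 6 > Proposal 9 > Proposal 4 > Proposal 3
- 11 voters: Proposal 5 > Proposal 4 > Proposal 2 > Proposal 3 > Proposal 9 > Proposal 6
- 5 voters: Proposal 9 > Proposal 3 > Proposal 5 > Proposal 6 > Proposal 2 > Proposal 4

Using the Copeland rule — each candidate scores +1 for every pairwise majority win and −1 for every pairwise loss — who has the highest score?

Pairwise results:
  Proposal 9 vs Proposal 5: Proposal 5 wins 33–9.
  Proposal 9 vs Proposal 6: Proposal 6 wins 22–20.
  Proposal 9 vs Proposal 4: Proposal 9 wins 27–15.
  Proposal 9 vs Proposal 2: Proposal 2 wins 35–7.
  Proposal 9 vs Proposal 3: Proposal 9 wins 29–13.
  Proposal 5 vs Proposal 6: Proposal 5 wins 30–12.
  Proposal 5 vs Proposal 4: Proposal 5 wins 38–4.
  Proposal 5 vs Proposal 2: Proposal 2 wins 24–18.
  Proposal 5 vs Proposal 3: Proposal 5 wins 33–9.
  Proposal 6 vs Proposal 4: Proposal 6 wins 27–15.
  Proposal 6 vs Proposal 2: Proposal 2 wins 27–15.
  Proposal 6 vs Proposal 3: Proposal 6 wins 22–20.
  Proposal 4 vs Proposal 2: Proposal 2 wins 27–15.
  Proposal 4 vs Proposal 3: Proposal 4 wins 35–7.
  Proposal 2 vs Proposal 3: Proposal 2 wins 35–7.
Copeland scores (wins − losses):
  Proposal 9: 2 − 3 = -1
  Proposal 5: 4 − 1 = 3
  Proposal 6: 3 − 2 = 1
  Proposal 4: 1 − 4 = -3
  Proposal 2: 5 − 0 = 5
  Proposal 3: 0 − 5 = -5
Proposal 2 has the best Copeland score.

Proposal 2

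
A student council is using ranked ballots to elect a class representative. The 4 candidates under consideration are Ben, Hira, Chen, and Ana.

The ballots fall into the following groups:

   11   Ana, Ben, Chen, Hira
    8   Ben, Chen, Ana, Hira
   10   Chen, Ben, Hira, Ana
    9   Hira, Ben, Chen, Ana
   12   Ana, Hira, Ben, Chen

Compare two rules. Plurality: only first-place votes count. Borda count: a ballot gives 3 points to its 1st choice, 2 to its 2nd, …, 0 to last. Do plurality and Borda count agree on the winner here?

Plurality first-place counts: Ben 8, Hira 9, Chen 10, Ana 23 → Ana.
Borda totals: Ben 96, Hira 61, Chen 66, Ana 77 → Ben.
The two rules disagree: plurality picks Ana, Borda picks Ben.

No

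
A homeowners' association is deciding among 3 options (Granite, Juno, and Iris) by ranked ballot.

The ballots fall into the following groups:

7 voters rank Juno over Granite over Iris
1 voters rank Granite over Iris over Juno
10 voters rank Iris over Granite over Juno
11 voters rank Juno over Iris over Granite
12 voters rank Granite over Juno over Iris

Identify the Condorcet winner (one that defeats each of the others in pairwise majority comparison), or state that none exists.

None — there is no Condorcet winner

Head-to-head results (41 voters total):
Granite vs Juno: Granite wins 23–18.
Granite vs Iris: Iris wins 21–20.
Juno vs Iris: Juno wins 30–11.
No candidate beats all others: Granite beats Juno beats Iris beats Granite, a majority cycle.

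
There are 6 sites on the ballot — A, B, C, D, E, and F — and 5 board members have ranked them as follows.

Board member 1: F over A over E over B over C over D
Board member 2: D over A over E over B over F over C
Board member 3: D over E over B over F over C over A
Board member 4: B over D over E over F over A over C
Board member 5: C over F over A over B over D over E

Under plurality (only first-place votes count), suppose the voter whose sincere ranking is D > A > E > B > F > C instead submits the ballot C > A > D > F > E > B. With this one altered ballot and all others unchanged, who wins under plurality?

First-place totals with the altered ballot: A 0, B 1, C 2, D 1, E 0, F 1.
The switch changes the winner from D to C.

C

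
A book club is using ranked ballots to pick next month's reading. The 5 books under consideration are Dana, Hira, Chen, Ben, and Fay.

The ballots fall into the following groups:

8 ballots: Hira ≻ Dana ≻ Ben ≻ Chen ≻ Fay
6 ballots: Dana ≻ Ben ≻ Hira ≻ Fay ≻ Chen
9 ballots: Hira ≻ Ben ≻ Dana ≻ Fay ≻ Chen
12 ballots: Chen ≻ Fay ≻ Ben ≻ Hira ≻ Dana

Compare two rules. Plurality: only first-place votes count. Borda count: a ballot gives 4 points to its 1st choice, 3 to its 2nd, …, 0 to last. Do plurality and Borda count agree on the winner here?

Yes

Plurality first-place counts: Dana 6, Hira 17, Chen 12, Ben 0, Fay 0 → Hira.
Borda totals: Dana 66, Hira 92, Chen 56, Ben 85, Fay 51 → Hira.
The two rules agree on Hira.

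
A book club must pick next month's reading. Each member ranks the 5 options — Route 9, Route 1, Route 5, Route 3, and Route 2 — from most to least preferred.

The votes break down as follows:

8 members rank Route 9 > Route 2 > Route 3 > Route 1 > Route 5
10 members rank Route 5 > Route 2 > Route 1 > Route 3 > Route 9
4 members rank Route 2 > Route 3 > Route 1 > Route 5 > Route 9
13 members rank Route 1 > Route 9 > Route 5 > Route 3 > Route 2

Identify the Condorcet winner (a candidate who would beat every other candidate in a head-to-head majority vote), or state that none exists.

Head-to-head results (35 voters total):
Route 9 vs Route 1: Route 1 wins 27–8.
Route 9 vs Route 5: Route 9 wins 21–14.
Route 9 vs Route 3: Route 9 wins 21–14.
Route 9 vs Route 2: Route 9 wins 21–14.
Route 1 vs Route 5: Route 1 wins 25–10.
Route 1 vs Route 3: Route 1 wins 23–12.
Route 1 vs Route 2: Route 2 wins 22–13.
Route 5 vs Route 3: Route 5 wins 23–12.
Route 5 vs Route 2: Route 5 wins 23–12.
Route 3 vs Route 2: Route 2 wins 22–13.
No candidate beats all others: Route 9 beats Route 2 beats Route 1 beats Route 9, a majority cycle.

No Condorcet winner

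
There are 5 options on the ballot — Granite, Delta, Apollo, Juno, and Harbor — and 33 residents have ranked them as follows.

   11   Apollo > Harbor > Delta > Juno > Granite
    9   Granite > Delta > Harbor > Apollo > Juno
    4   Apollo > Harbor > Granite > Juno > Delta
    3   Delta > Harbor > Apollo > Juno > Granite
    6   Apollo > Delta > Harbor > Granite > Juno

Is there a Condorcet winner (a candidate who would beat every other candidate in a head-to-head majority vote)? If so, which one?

Apollo

Head-to-head results (33 voters total):
Granite vs Delta: Delta wins 20–13.
Granite vs Apollo: Apollo wins 24–9.
Granite vs Juno: Granite wins 19–14.
Granite vs Harbor: Harbor wins 24–9.
Delta vs Apollo: Apollo wins 21–12.
Delta vs Juno: Delta wins 29–4.
Delta vs Harbor: Delta wins 18–15.
Apollo vs Juno: Apollo wins 33–0.
Apollo vs Harbor: Apollo wins 21–12.
Juno vs Harbor: Harbor wins 33–0.
Apollo beats each rival — Granite (24–9), Delta (21–12), Juno (33–0), Harbor (21–12) — so Apollo is the Condorcet winner.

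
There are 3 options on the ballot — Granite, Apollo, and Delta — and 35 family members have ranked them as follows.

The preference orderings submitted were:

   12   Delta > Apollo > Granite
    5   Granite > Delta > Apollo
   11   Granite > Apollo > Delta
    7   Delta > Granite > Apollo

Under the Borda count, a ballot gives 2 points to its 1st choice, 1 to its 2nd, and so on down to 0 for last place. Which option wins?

Borda scores:
  Granite: 12·0 + 5·2 + 11·2 + 7·1 = 39
  Apollo: 12·1 + 5·0 + 11·1 + 7·0 = 23
  Delta: 12·2 + 5·1 + 11·0 + 7·2 = 43
Delta has the highest total.

Delta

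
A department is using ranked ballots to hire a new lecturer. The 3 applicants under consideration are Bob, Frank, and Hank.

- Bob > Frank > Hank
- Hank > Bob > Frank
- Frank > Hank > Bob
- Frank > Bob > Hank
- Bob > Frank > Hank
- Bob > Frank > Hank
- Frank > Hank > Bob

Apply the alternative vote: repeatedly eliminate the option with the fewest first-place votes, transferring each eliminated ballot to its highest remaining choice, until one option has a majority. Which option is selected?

Round 1: Bob 3, Frank 3, Hank 1. Hank has the fewest and is eliminated.
Round 2: Bob 4, Frank 3. Bob has a majority.

Bob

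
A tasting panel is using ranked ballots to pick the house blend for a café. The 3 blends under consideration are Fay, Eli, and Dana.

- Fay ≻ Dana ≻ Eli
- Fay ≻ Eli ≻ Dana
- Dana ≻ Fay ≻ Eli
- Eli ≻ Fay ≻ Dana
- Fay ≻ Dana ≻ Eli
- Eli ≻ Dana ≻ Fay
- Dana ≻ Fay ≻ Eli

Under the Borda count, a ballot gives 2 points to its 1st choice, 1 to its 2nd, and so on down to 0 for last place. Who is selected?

Fay

Borda scores:
  Fay: 2 + 2 + 1 + 1 + 2 + 0 + 1 = 9
  Eli: 0 + 1 + 0 + 2 + 0 + 2 + 0 = 5
  Dana: 1 + 0 + 2 + 0 + 1 + 1 + 2 = 7
Fay has the highest total.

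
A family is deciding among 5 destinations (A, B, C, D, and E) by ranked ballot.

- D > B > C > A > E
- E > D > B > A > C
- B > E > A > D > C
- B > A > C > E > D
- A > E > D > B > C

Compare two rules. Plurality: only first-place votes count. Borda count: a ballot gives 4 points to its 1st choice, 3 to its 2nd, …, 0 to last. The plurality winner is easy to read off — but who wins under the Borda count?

Plurality first-place counts: A 1, B 2, C 0, D 1, E 1 → B.
Borda totals: A 11, B 14, C 4, D 10, E 11 → B.

B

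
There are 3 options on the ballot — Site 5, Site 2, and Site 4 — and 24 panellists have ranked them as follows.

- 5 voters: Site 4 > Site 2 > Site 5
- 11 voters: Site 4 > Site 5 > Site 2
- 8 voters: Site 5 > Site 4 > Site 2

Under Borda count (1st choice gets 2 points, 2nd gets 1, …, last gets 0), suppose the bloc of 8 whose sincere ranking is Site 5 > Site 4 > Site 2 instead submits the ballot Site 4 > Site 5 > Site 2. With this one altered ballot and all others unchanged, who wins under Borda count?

Site 4

Borda totals with the altered ballot: Site 5 19, Site 2 5, Site 4 48.
The winner is unchanged: still Site 4.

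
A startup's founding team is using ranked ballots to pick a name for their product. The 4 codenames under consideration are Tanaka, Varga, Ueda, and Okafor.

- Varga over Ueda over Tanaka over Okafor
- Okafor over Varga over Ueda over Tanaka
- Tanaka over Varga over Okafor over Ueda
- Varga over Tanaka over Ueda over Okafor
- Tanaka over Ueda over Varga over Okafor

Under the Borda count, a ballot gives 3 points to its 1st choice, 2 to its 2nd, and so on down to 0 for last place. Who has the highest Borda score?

Varga

Borda scores:
  Tanaka: 1 + 0 + 3 + 2 + 3 = 9
  Varga: 3 + 2 + 2 + 3 + 1 = 11
  Ueda: 2 + 1 + 0 + 1 + 2 = 6
  Okafor: 0 + 3 + 1 + 0 + 0 = 4
Varga has the highest total.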